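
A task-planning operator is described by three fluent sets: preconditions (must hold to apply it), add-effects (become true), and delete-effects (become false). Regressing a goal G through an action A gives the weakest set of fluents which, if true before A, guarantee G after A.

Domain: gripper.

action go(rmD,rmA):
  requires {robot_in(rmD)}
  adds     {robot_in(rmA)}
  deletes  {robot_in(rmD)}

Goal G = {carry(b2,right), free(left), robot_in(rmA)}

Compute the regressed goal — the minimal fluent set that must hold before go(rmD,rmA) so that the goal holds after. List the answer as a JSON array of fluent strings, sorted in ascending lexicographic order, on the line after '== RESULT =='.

Compute (G \ add) ∪ pre:
  G ∩ del = {}  (empty — regression defined)
  G \ add = {carry(b2,right), free(left), robot_in(rmA)} \ {robot_in(rmA)} = {carry(b2,right), free(left)}
  ∪ pre   = {carry(b2,right), free(left)} ∪ {robot_in(rmD)}
          = {carry(b2,right), free(left), robot_in(rmD)}

== RESULT ==
["carry(b2,right)", "free(left)", "robot_in(rmD)"]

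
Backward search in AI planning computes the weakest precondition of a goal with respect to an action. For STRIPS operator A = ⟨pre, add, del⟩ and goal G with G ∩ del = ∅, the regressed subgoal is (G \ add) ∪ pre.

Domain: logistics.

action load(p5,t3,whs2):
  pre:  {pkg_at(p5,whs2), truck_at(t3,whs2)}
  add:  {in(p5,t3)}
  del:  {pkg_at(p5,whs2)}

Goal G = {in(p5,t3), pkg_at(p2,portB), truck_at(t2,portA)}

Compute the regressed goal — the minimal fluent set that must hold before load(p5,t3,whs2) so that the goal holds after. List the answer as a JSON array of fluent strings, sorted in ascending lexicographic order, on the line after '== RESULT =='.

Compute (G \ add) ∪ pre:
  G ∩ del = {}  (empty — regression defined)
  G \ add = {in(p5,t3), pkg_at(p2,portB), truck_at(t2,portA)} \ {in(p5,t3)} = {pkg_at(p2,portB), truck_at(t2,portA)}
  ∪ pre   = {pkg_at(p2,portB), truck_at(t2,portA)} ∪ {pkg_at(p5,whs2), truck_at(t3,whs2)}
          = {pkg_at(p2,portB), pkg_at(p5,whs2), truck_at(t2,portA), truck_at(t3,whs2)}

== RESULT ==
["pkg_at(p2,portB)", "pkg_at(p5,whs2)", "truck_at(t2,portA)", "truck_at(t3,whs2)"]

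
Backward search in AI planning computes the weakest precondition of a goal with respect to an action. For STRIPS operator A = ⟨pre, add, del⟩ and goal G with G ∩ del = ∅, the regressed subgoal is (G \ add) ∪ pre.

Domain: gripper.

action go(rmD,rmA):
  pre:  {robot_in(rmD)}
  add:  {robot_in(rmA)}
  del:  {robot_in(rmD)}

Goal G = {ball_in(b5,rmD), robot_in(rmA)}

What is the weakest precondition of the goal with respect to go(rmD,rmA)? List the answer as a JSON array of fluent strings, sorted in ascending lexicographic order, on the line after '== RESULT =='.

Compute (G \ add) ∪ pre:
  G ∩ del = {}  (empty — regression defined)
  G \ add = {ball_in(b5,rmD), robot_in(rmA)} \ {robot_in(rmA)} = {ball_in(b5,rmD)}
  ∪ pre   = {ball_in(b5,rmD)} ∪ {robot_in(rmD)}
          = {ball_in(b5,rmD), robot_in(rmD)}

== RESULT ==
["ball_in(b5,rmD)", "robot_in(rmD)"]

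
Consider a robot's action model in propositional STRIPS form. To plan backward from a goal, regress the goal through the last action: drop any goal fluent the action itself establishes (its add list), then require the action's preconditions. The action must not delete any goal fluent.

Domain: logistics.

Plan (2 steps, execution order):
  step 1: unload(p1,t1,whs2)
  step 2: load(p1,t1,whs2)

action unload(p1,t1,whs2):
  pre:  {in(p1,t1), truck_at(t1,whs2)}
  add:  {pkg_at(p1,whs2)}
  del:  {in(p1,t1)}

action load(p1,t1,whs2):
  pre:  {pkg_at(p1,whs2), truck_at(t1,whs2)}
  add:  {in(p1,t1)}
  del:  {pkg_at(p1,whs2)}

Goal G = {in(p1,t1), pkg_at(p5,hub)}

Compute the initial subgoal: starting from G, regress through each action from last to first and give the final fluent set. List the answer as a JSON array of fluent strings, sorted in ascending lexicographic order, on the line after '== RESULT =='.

Regress step by step:
  through step 2 (load(p1,t1,whs2)): drop {in(p1,t1)}, keep {pkg_at(p5,hub)}, require {pkg_at(p1,whs2), truck_at(t1,whs2)}
    → {pkg_at(p1,whs2), pkg_at(p5,hub), truck_at(t1,whs2)}
  through step 1 (unload(p1,t1,whs2)): drop {pkg_at(p1,whs2)}, keep {pkg_at(p5,hub), truck_at(t1,whs2)}, require {in(p1,t1), truck_at(t1,whs2)}
    → {in(p1,t1), pkg_at(p5,hub), truck_at(t1,whs2)}

== RESULT ==
["in(p1,t1)", "pkg_at(p5,hub)", "truck_at(t1,whs2)"]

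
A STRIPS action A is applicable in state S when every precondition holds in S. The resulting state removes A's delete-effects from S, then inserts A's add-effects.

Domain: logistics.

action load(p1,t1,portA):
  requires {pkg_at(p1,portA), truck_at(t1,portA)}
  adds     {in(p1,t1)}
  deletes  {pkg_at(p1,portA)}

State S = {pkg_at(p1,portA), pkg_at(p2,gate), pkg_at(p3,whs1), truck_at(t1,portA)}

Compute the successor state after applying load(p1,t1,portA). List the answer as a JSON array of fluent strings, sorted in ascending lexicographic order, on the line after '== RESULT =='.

Progress:
  pre ⊆ S: {pkg_at(p1,portA), truck_at(t1,portA)} ⊆ S  — applicable
  S \ del = {pkg_at(p2,gate), pkg_at(p3,whs1), truck_at(t1,portA)}
  ∪ add   = {in(p1,t1), pkg_at(p2,gate), pkg_at(p3,whs1), truck_at(t1,portA)}

== RESULT ==
["in(p1,t1)", "pkg_at(p2,gate)", "pkg_at(p3,whs1)", "truck_at(t1,portA)"]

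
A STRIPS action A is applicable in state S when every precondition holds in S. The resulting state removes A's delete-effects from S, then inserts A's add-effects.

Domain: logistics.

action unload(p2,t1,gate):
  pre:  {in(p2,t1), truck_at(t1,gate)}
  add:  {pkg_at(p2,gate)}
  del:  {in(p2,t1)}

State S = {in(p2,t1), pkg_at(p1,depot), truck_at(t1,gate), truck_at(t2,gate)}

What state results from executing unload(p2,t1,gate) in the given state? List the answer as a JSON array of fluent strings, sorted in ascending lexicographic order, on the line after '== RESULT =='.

Compute (S \ del) ∪ add:
  pre ⊆ S: {in(p2,t1), truck_at(t1,gate)} ⊆ S  — applicable
  S \ del = {pkg_at(p1,depot), truck_at(t1,gate), truck_at(t2,gate)}
  ∪ add   = {pkg_at(p1,depot), pkg_at(p2,gate), truck_at(t1,gate), truck_at(t2,gate)}

== RESULT ==
["pkg_at(p1,depot)", "pkg_at(p2,gate)", "truck_at(t1,gate)", "truck_at(t2,gate)"]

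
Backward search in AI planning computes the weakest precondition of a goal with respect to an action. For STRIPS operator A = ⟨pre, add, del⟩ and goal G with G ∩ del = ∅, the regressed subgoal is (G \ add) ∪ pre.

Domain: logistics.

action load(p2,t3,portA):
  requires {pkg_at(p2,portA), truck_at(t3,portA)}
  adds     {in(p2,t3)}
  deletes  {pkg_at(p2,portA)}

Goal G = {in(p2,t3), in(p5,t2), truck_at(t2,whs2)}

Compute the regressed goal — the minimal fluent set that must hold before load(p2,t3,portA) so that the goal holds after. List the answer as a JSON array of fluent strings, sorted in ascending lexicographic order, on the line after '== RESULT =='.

Regress:
  G ∩ del = {}  (empty — regression defined)
  G \ add = {in(p2,t3), in(p5,t2), truck_at(t2,whs2)} \ {in(p2,t3)} = {in(p5,t2), truck_at(t2,whs2)}
  ∪ pre   = {in(p5,t2), truck_at(t2,whs2)} ∪ {pkg_at(p2,portA), truck_at(t3,portA)}
          = {in(p5,t2), pkg_at(p2,portA), truck_at(t2,whs2), truck_at(t3,portA)}

== RESULT ==
["in(p5,t2)", "pkg_at(p2,portA)", "truck_at(t2,whs2)", "truck_at(t3,portA)"]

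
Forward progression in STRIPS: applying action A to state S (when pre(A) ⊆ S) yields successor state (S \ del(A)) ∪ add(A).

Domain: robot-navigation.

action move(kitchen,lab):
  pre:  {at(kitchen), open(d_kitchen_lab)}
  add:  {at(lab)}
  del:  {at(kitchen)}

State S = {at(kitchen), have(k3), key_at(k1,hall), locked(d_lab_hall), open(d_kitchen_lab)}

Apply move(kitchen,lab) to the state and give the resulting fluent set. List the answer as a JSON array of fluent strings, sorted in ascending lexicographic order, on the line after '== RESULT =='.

Compute (S \ del) ∪ add:
  pre ⊆ S: {at(kitchen), open(d_kitchen_lab)} ⊆ S  — applicable
  S \ del = {have(k3), key_at(k1,hall), locked(d_lab_hall), open(d_kitchen_lab)}
  ∪ add   = {at(lab), have(k3), key_at(k1,hall), locked(d_lab_hall), open(d_kitchen_lab)}

== RESULT ==
["at(lab)", "have(k3)", "key_at(k1,hall)", "locked(d_lab_hall)", "open(d_kitchen_lab)"]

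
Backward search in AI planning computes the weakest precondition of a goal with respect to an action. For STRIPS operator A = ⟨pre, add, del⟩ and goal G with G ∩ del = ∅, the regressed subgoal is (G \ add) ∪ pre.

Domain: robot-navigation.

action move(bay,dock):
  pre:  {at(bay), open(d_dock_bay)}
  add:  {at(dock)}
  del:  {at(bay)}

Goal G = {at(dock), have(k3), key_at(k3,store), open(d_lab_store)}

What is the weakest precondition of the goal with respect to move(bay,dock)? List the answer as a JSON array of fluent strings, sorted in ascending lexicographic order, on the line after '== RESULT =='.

Compute (G \ add) ∪ pre:
  G ∩ del = {}  (empty — regression defined)
  G \ add = {at(dock), have(k3), key_at(k3,store), open(d_lab_store)} \ {at(dock)} = {have(k3), key_at(k3,store), open(d_lab_store)}
  ∪ pre   = {have(k3), key_at(k3,store), open(d_lab_store)} ∪ {at(bay), open(d_dock_bay)}
          = {at(bay), have(k3), key_at(k3,store), open(d_dock_bay), open(d_lab_store)}

== RESULT ==
["at(bay)", "have(k3)", "key_at(k3,store)", "open(d_dock_bay)", "open(d_lab_store)"]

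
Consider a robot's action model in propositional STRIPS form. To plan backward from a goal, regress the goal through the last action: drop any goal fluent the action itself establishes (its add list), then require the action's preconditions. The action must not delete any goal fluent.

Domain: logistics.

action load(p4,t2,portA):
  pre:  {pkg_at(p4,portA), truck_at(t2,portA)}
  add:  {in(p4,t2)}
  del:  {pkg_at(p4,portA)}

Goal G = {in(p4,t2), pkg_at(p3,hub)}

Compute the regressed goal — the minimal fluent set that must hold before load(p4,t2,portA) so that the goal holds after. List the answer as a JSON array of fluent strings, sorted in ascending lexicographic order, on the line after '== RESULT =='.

Regress:
  G ∩ del = {}  (empty — regression defined)
  G \ add = {in(p4,t2), pkg_at(p3,hub)} \ {in(p4,t2)} = {pkg_at(p3,hub)}
  ∪ pre   = {pkg_at(p3,hub)} ∪ {pkg_at(p4,portA), truck_at(t2,portA)}
          = {pkg_at(p3,hub), pkg_at(p4,portA), truck_at(t2,portA)}

== RESULT ==
["pkg_at(p3,hub)", "pkg_at(p4,portA)", "truck_at(t2,portA)"]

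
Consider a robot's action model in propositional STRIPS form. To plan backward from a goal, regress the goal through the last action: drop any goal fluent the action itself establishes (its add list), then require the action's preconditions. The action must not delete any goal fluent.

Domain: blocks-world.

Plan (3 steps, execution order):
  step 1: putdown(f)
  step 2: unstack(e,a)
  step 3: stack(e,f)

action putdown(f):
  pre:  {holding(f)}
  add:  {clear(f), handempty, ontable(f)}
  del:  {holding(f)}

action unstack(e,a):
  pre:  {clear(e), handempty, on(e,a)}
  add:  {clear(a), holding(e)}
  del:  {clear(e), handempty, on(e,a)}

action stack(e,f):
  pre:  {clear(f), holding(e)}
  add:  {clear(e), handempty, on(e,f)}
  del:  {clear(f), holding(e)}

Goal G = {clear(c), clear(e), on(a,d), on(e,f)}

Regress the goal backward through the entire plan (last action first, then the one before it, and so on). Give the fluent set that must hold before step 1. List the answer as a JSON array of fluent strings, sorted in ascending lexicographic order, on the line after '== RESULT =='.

Work backward from the goal:
  through step 3 (stack(e,f)): drop {clear(e), on(e,f)}, keep {clear(c), on(a,d)}, require {clear(f), holding(e)}
    → {clear(c), clear(f), holding(e), on(a,d)}
  through step 2 (unstack(e,a)): drop {holding(e)}, keep {clear(c), clear(f), on(a,d)}, require {clear(e), handempty, on(e,a)}
    → {clear(c), clear(e), clear(f), handempty, on(a,d), on(e,a)}
  through step 1 (putdown(f)): drop {clear(f), handempty}, keep {clear(c), clear(e), on(a,d), on(e,a)}, require {holding(f)}
    → {clear(c), clear(e), holding(f), on(a,d), on(e,a)}

== RESULT ==
["clear(c)", "clear(e)", "holding(f)", "on(a,d)", "on(e,a)"]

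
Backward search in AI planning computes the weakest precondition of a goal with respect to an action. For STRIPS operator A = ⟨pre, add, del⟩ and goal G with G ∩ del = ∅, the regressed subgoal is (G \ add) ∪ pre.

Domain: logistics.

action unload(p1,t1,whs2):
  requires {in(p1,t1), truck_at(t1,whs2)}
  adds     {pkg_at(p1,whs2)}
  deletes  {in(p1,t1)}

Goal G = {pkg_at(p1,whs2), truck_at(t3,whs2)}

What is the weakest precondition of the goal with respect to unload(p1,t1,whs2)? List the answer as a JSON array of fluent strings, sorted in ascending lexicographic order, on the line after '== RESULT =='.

Compute (G \ add) ∪ pre:
  G ∩ del = {}  (empty — regression defined)
  G \ add = {pkg_at(p1,whs2), truck_at(t3,whs2)} \ {pkg_at(p1,whs2)} = {truck_at(t3,whs2)}
  ∪ pre   = {truck_at(t3,whs2)} ∪ {in(p1,t1), truck_at(t1,whs2)}
          = {in(p1,t1), truck_at(t1,whs2), truck_at(t3,whs2)}

== RESULT ==
["in(p1,t1)", "truck_at(t1,whs2)", "truck_at(t3,whs2)"]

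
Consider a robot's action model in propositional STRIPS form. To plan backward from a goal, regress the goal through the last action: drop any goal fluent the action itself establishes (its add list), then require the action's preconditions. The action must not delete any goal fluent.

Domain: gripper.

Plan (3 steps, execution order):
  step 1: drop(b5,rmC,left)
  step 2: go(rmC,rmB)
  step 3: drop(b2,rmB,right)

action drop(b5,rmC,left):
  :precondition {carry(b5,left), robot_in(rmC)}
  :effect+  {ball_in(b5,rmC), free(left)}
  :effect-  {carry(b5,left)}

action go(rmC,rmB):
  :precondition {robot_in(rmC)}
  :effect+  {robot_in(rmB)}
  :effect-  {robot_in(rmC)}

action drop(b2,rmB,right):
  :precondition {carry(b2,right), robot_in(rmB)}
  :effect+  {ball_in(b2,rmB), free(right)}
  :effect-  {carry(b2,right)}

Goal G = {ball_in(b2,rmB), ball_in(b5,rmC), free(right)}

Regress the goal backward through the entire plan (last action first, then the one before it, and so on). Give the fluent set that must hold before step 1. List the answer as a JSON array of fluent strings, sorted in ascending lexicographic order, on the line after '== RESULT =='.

Regress step by step:
  through step 3 (drop(b2,rmB,right)): drop {ball_in(b2,rmB), free(right)}, keep {ball_in(b5,rmC)}, require {carry(b2,right), robot_in(rmB)}
    → {ball_in(b5,rmC), carry(b2,right), robot_in(rmB)}
  through step 2 (go(rmC,rmB)): drop {robot_in(rmB)}, keep {ball_in(b5,rmC), carry(b2,right)}, require {robot_in(rmC)}
    → {ball_in(b5,rmC), carry(b2,right), robot_in(rmC)}
  through step 1 (drop(b5,rmC,left)): drop {ball_in(b5,rmC)}, keep {carry(b2,right), robot_in(rmC)}, require {carry(b5,left), robot_in(rmC)}
    → {carry(b2,right), carry(b5,left), robot_in(rmC)}

== RESULT ==
["carry(b2,right)", "carry(b5,left)", "robot_in(rmC)"]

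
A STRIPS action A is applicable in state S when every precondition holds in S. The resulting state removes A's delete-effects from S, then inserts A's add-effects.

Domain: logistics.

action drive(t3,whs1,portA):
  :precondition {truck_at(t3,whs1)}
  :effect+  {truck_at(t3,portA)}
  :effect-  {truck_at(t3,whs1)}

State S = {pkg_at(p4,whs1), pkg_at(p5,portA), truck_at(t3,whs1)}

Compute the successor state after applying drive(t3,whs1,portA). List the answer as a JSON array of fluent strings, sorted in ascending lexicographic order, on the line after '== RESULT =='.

Compute (S \ del) ∪ add:
  pre ⊆ S: {truck_at(t3,whs1)} ⊆ S  — applicable
  S \ del = {pkg_at(p4,whs1), pkg_at(p5,portA)}
  ∪ add   = {pkg_at(p4,whs1), pkg_at(p5,portA), truck_at(t3,portA)}

== RESULT ==
["pkg_at(p4,whs1)", "pkg_at(p5,portA)", "truck_at(t3,portA)"]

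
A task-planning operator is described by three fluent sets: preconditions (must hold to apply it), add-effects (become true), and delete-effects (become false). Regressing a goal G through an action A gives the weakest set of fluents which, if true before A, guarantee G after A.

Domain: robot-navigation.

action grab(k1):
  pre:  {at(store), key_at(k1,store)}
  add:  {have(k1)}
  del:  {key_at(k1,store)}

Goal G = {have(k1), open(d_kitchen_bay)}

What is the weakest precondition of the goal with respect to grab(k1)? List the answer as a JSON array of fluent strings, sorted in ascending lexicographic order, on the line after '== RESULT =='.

Compute (G \ add) ∪ pre:
  G ∩ del = {}  (empty — regression defined)
  G \ add = {have(k1), open(d_kitchen_bay)} \ {have(k1)} = {open(d_kitchen_bay)}
  ∪ pre   = {open(d_kitchen_bay)} ∪ {at(store), key_at(k1,store)}
          = {at(store), key_at(k1,store), open(d_kitchen_bay)}

== RESULT ==
["at(store)", "key_at(k1,store)", "open(d_kitchen_bay)"]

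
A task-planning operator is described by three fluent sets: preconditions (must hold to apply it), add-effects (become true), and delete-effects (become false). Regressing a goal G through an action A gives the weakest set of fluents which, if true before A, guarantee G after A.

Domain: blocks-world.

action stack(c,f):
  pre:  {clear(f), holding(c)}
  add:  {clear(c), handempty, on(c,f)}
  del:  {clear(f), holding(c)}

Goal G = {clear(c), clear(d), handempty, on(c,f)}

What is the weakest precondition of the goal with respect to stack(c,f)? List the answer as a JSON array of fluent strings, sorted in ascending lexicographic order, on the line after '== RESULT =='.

Regress:
  G ∩ del = {}  (empty — regression defined)
  G \ add = {clear(c), clear(d), handempty, on(c,f)} \ {clear(c), handempty, on(c,f)} = {clear(d)}
  ∪ pre   = {clear(d)} ∪ {clear(f), holding(c)}
          = {clear(d), clear(f), holding(c)}

== RESULT ==
["clear(d)", "clear(f)", "holding(c)"]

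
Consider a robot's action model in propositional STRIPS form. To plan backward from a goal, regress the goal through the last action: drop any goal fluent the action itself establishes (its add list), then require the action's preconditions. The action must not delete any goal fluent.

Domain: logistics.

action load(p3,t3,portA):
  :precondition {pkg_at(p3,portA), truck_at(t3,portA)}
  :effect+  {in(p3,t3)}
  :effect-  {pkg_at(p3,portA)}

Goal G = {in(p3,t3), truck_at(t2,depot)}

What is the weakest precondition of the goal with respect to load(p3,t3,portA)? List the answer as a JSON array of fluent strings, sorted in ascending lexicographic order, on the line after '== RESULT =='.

Regress:
  G ∩ del = {}  (empty — regression defined)
  G \ add = {in(p3,t3), truck_at(t2,depot)} \ {in(p3,t3)} = {truck_at(t2,depot)}
  ∪ pre   = {truck_at(t2,depot)} ∪ {pkg_at(p3,portA), truck_at(t3,portA)}
          = {pkg_at(p3,portA), truck_at(t2,depot), truck_at(t3,portA)}

== RESULT ==
["pkg_at(p3,portA)", "truck_at(t2,depot)", "truck_at(t3,portA)"]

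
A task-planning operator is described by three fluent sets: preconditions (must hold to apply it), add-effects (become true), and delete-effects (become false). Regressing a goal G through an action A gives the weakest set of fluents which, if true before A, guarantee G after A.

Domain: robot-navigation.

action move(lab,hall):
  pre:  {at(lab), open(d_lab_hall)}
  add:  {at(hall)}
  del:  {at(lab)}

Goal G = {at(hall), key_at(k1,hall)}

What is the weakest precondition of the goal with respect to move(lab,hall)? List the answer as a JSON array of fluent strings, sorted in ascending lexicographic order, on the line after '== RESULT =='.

Compute (G \ add) ∪ pre:
  G ∩ del = {}  (empty — regression defined)
  G \ add = {at(hall), key_at(k1,hall)} \ {at(hall)} = {key_at(k1,hall)}
  ∪ pre   = {key_at(k1,hall)} ∪ {at(lab), open(d_lab_hall)}
          = {at(lab), key_at(k1,hall), open(d_lab_hall)}

== RESULT ==
["at(lab)", "key_at(k1,hall)", "open(d_lab_hall)"]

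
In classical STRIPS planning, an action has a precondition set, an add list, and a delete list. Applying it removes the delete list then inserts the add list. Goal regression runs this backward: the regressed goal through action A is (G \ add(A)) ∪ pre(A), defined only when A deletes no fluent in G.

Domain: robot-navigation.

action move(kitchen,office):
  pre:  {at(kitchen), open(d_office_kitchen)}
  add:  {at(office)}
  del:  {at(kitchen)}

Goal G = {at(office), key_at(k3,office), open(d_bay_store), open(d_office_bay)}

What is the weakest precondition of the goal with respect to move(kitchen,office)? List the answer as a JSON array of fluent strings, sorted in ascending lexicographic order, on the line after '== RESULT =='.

Regress:
  G ∩ del = {}  (empty — regression defined)
  G \ add = {at(office), key_at(k3,office), open(d_bay_store), open(d_office_bay)} \ {at(office)} = {key_at(k3,office), open(d_bay_store), open(d_office_bay)}
  ∪ pre   = {key_at(k3,office), open(d_bay_store), open(d_office_bay)} ∪ {at(kitchen), open(d_office_kitchen)}
          = {at(kitchen), key_at(k3,office), open(d_bay_store), open(d_office_bay), open(d_office_kitchen)}

== RESULT ==
["at(kitchen)", "key_at(k3,office)", "open(d_bay_store)", "open(d_office_bay)", "open(d_office_kitchen)"]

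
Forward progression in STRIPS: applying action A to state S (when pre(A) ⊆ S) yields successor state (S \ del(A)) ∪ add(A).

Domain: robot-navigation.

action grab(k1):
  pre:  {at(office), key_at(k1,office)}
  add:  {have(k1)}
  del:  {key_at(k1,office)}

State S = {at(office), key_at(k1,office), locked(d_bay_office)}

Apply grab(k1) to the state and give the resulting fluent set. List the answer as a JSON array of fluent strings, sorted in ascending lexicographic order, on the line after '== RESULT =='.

Compute (S \ del) ∪ add:
  pre ⊆ S: {at(office), key_at(k1,office)} ⊆ S  — applicable
  S \ del = {at(office), locked(d_bay_office)}
  ∪ add   = {at(office), have(k1), locked(d_bay_office)}

== RESULT ==
["at(office)", "have(k1)", "locked(d_bay_office)"]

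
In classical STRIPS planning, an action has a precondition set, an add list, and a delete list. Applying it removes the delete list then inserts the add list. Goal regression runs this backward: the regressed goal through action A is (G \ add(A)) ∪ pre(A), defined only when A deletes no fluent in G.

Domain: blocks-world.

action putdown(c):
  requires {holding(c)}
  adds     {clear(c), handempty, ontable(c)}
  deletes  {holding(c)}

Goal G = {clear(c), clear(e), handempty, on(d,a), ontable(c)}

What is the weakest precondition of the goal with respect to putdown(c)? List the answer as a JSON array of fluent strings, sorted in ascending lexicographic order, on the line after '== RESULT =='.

Compute (G \ add) ∪ pre:
  G ∩ del = {}  (empty — regression defined)
  G \ add = {clear(c), clear(e), handempty, on(d,a), ontable(c)} \ {clear(c), handempty, ontable(c)} = {clear(e), on(d,a)}
  ∪ pre   = {clear(e), on(d,a)} ∪ {holding(c)}
          = {clear(e), holding(c), on(d,a)}

== RESULT ==
["clear(e)", "holding(c)", "on(d,a)"]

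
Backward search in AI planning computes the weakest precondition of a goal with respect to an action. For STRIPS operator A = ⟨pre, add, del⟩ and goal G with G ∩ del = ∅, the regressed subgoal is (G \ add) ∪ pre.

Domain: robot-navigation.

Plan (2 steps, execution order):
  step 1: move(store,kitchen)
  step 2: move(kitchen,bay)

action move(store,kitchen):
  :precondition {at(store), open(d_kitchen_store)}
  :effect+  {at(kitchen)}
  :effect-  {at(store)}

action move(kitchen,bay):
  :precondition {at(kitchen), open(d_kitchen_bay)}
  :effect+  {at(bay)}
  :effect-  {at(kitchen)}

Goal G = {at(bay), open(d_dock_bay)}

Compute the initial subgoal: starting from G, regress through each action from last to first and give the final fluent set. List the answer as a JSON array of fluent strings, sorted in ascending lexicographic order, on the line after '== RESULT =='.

Regress step by step:
  through step 2 (move(kitchen,bay)): drop {at(bay)}, keep {open(d_dock_bay)}, require {at(kitchen), open(d_kitchen_bay)}
    → {at(kitchen), open(d_dock_bay), open(d_kitchen_bay)}
  through step 1 (move(store,kitchen)): drop {at(kitchen)}, keep {open(d_dock_bay), open(d_kitchen_bay)}, require {at(store), open(d_kitchen_store)}
    → {at(store), open(d_dock_bay), open(d_kitchen_bay), open(d_kitchen_store)}

== RESULT ==
["at(store)", "open(d_dock_bay)", "open(d_kitchen_bay)", "open(d_kitchen_store)"]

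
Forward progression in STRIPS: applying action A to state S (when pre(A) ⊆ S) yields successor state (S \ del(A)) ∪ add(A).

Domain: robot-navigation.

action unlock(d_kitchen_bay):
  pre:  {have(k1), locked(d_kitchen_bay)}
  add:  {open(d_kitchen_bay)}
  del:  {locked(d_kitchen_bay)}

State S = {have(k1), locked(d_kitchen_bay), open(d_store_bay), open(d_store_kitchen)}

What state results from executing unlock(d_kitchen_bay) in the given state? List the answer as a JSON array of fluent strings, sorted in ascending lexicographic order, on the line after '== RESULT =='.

Progress:
  pre ⊆ S: {have(k1), locked(d_kitchen_bay)} ⊆ S  — applicable
  S \ del = {have(k1), open(d_store_bay), open(d_store_kitchen)}
  ∪ add   = {have(k1), open(d_kitchen_bay), open(d_store_bay), open(d_store_kitchen)}

== RESULT ==
["have(k1)", "open(d_kitchen_bay)", "open(d_store_bay)", "open(d_store_kitchen)"]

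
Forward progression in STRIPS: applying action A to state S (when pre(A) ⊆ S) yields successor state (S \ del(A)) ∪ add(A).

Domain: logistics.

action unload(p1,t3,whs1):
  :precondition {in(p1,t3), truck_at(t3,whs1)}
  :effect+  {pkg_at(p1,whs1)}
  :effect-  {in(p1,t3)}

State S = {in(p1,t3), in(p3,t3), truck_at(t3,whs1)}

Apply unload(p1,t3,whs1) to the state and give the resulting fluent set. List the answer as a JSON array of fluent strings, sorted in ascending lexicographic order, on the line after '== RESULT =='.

Progress:
  pre ⊆ S: {in(p1,t3), truck_at(t3,whs1)} ⊆ S  — applicable
  S \ del = {in(p3,t3), truck_at(t3,whs1)}
  ∪ add   = {in(p3,t3), pkg_at(p1,whs1), truck_at(t3,whs1)}

== RESULT ==
["in(p3,t3)", "pkg_at(p1,whs1)", "truck_at(t3,whs1)"]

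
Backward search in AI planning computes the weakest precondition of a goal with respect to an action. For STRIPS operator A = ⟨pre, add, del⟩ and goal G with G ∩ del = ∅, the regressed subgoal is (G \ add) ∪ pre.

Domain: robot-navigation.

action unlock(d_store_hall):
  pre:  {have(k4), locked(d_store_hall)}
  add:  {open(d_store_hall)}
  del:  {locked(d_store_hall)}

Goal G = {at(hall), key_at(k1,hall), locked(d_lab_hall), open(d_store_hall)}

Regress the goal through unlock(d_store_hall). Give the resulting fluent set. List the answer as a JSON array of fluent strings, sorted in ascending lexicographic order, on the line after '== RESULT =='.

Regress:
  G ∩ del = {}  (empty — regression defined)
  G \ add = {at(hall), key_at(k1,hall), locked(d_lab_hall), open(d_store_hall)} \ {open(d_store_hall)} = {at(hall), key_at(k1,hall), locked(d_lab_hall)}
  ∪ pre   = {at(hall), key_at(k1,hall), locked(d_lab_hall)} ∪ {have(k4), locked(d_store_hall)}
          = {at(hall), have(k4), key_at(k1,hall), locked(d_lab_hall), locked(d_store_hall)}

== RESULT ==
["at(hall)", "have(k4)", "key_at(k1,hall)", "locked(d_lab_hall)", "locked(d_store_hall)"]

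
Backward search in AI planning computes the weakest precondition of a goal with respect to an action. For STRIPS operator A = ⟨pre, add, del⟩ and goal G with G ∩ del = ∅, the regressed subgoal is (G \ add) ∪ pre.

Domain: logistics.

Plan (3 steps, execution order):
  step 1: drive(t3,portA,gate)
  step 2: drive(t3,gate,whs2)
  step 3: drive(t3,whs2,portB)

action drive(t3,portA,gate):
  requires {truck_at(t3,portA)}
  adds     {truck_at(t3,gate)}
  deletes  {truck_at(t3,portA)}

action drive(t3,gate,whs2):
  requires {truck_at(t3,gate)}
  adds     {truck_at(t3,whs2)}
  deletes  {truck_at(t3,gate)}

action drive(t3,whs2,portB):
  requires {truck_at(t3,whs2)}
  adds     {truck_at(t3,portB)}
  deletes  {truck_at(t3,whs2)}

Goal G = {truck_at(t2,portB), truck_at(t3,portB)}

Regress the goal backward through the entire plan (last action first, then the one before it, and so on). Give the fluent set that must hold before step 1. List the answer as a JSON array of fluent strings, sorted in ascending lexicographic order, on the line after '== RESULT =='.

Work backward from the goal:
  through step 3 (drive(t3,whs2,portB)): drop {truck_at(t3,portB)}, keep {truck_at(t2,portB)}, require {truck_at(t3,whs2)}
    → {truck_at(t2,portB), truck_at(t3,whs2)}
  through step 2 (drive(t3,gate,whs2)): drop {truck_at(t3,whs2)}, keep {truck_at(t2,portB)}, require {truck_at(t3,gate)}
    → {truck_at(t2,portB), truck_at(t3,gate)}
  through step 1 (drive(t3,portA,gate)): drop {truck_at(t3,gate)}, keep {truck_at(t2,portB)}, require {truck_at(t3,portA)}
    → {truck_at(t2,portB), truck_at(t3,portA)}

== RESULT ==
["truck_at(t2,portB)", "truck_at(t3,portA)"]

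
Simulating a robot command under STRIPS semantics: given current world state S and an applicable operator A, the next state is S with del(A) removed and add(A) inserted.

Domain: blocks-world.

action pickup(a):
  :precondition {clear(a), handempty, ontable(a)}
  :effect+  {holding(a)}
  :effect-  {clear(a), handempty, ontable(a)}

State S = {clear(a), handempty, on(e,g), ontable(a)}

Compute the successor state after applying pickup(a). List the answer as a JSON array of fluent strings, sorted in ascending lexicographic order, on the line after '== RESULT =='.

Compute (S \ del) ∪ add:
  pre ⊆ S: {clear(a), handempty, ontable(a)} ⊆ S  — applicable
  S \ del = {on(e,g)}
  ∪ add   = {holding(a), on(e,g)}

== RESULT ==
["holding(a)", "on(e,g)"]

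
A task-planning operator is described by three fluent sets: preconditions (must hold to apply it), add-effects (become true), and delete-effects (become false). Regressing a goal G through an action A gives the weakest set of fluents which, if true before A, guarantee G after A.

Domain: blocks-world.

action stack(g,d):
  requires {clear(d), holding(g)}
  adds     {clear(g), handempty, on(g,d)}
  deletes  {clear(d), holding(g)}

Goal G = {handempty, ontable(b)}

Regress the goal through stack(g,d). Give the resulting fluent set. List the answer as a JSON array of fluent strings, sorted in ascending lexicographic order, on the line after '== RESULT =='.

Compute (G \ add) ∪ pre:
  G ∩ del = {}  (empty — regression defined)
  G \ add = {handempty, ontable(b)} \ {clear(g), handempty, on(g,d)} = {ontable(b)}
  ∪ pre   = {ontable(b)} ∪ {clear(d), holding(g)}
          = {clear(d), holding(g), ontable(b)}

== RESULT ==
["clear(d)", "holding(g)", "ontable(b)"]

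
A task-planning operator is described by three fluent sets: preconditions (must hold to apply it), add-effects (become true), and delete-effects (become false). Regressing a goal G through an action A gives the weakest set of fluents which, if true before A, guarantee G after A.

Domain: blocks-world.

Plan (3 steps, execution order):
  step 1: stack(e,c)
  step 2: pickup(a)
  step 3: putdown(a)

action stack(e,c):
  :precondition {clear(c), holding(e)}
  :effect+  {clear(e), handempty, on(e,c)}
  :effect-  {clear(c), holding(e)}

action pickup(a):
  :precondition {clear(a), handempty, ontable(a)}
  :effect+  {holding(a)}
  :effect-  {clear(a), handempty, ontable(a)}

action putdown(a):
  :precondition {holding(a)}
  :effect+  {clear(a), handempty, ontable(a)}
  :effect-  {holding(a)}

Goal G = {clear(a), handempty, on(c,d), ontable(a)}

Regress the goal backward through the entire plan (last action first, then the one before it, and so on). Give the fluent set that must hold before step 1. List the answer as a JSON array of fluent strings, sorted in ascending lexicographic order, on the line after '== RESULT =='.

Regress step by step:
  through step 3 (putdown(a)): drop {clear(a), handempty, ontable(a)}, keep {on(c,d)}, require {holding(a)}
    → {holding(a), on(c,d)}
  through step 2 (pickup(a)): drop {holding(a)}, keep {on(c,d)}, require {clear(a), handempty, ontable(a)}
    → {clear(a), handempty, on(c,d), ontable(a)}
  through step 1 (stack(e,c)): drop {handempty}, keep {clear(a), on(c,d), ontable(a)}, require {clear(c), holding(e)}
    → {clear(a), clear(c), holding(e), on(c,d), ontable(a)}

== RESULT ==
["clear(a)", "clear(c)", "holding(e)", "on(c,d)", "ontable(a)"]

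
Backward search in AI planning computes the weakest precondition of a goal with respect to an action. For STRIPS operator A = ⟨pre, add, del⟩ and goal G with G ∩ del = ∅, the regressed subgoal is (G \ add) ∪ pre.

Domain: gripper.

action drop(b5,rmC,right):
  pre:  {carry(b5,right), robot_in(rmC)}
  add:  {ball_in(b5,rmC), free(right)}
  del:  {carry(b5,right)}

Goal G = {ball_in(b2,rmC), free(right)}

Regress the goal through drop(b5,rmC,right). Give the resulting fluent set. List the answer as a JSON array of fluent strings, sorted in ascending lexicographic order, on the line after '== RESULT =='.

Regress:
  G ∩ del = {}  (empty — regression defined)
  G \ add = {ball_in(b2,rmC), free(right)} \ {ball_in(b5,rmC), free(right)} = {ball_in(b2,rmC)}
  ∪ pre   = {ball_in(b2,rmC)} ∪ {carry(b5,right), robot_in(rmC)}
          = {ball_in(b2,rmC), carry(b5,right), robot_in(rmC)}

== RESULT ==
["ball_in(b2,rmC)", "carry(b5,right)", "robot_in(rmC)"]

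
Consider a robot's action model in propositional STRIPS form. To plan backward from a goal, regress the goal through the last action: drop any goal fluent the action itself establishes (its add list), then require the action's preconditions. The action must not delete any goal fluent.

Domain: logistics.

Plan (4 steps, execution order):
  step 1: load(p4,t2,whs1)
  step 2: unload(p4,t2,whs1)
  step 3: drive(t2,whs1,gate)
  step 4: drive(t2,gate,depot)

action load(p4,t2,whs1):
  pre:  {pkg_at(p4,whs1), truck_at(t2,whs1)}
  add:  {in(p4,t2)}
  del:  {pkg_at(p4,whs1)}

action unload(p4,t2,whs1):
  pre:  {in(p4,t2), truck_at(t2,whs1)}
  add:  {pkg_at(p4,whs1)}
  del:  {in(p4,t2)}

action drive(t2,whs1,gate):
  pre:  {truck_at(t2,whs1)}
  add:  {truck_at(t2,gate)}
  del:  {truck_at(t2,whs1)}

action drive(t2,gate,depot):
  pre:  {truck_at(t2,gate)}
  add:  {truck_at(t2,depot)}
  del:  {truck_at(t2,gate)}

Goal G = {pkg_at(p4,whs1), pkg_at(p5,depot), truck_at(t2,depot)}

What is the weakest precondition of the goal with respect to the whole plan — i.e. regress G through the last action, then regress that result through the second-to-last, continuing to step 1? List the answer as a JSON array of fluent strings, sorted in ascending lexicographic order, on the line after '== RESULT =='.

Regress step by step:
  through step 4 (drive(t2,gate,depot)): drop {truck_at(t2,depot)}, keep {pkg_at(p4,whs1), pkg_at(p5,depot)}, require {truck_at(t2,gate)}
    → {pkg_at(p4,whs1), pkg_at(p5,depot), truck_at(t2,gate)}
  through step 3 (drive(t2,whs1,gate)): drop {truck_at(t2,gate)}, keep {pkg_at(p4,whs1), pkg_at(p5,depot)}, require {truck_at(t2,whs1)}
    → {pkg_at(p4,whs1), pkg_at(p5,depot), truck_at(t2,whs1)}
  through step 2 (unload(p4,t2,whs1)): drop {pkg_at(p4,whs1)}, keep {pkg_at(p5,depot), truck_at(t2,whs1)}, require {in(p4,t2), truck_at(t2,whs1)}
    → {in(p4,t2), pkg_at(p5,depot), truck_at(t2,whs1)}
  through step 1 (load(p4,t2,whs1)): drop {in(p4,t2)}, keep {pkg_at(p5,depot), truck_at(t2,whs1)}, require {pkg_at(p4,whs1), truck_at(t2,whs1)}
    → {pkg_at(p4,whs1), pkg_at(p5,depot), truck_at(t2,whs1)}

== RESULT ==
["pkg_at(p4,whs1)", "pkg_at(p5,depot)", "truck_at(t2,whs1)"]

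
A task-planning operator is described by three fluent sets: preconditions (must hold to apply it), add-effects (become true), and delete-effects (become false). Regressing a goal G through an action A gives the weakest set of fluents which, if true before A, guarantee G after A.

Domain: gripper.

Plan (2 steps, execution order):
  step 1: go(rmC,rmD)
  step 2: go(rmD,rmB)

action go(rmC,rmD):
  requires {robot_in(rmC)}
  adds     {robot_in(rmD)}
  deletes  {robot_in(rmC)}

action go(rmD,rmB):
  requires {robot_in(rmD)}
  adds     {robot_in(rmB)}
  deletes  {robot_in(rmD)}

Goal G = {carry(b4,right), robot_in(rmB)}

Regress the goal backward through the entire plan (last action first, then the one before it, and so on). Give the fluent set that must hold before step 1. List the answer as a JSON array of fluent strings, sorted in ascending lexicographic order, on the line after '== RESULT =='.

Regress step by step:
  through step 2 (go(rmD,rmB)): drop {robot_in(rmB)}, keep {carry(b4,right)}, require {robot_in(rmD)}
    → {carry(b4,right), robot_in(rmD)}
  through step 1 (go(rmC,rmD)): drop {robot_in(rmD)}, keep {carry(b4,right)}, require {robot_in(rmC)}
    → {carry(b4,right), robot_in(rmC)}

== RESULT ==
["carry(b4,right)", "robot_in(rmC)"]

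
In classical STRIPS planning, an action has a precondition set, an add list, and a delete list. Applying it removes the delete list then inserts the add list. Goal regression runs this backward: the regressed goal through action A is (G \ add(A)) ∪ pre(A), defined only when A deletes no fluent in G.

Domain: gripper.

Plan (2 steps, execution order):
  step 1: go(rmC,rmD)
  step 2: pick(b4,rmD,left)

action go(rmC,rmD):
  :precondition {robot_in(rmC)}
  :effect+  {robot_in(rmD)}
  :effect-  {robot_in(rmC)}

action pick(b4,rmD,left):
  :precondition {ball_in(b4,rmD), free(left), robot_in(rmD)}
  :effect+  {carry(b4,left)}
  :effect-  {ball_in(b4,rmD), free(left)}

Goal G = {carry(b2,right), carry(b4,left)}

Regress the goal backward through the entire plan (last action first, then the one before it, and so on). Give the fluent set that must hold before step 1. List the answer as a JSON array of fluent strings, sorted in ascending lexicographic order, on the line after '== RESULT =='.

Work backward from the goal:
  through step 2 (pick(b4,rmD,left)): drop {carry(b4,left)}, keep {carry(b2,right)}, require {ball_in(b4,rmD), free(left), robot_in(rmD)}
    → {ball_in(b4,rmD), carry(b2,right), free(left), robot_in(rmD)}
  through step 1 (go(rmC,rmD)): drop {robot_in(rmD)}, keep {ball_in(b4,rmD), carry(b2,right), free(left)}, require {robot_in(rmC)}
    → {ball_in(b4,rmD), carry(b2,right), free(left), robot_in(rmC)}

== RESULT ==
["ball_in(b4,rmD)", "carry(b2,right)", "free(left)", "robot_in(rmC)"]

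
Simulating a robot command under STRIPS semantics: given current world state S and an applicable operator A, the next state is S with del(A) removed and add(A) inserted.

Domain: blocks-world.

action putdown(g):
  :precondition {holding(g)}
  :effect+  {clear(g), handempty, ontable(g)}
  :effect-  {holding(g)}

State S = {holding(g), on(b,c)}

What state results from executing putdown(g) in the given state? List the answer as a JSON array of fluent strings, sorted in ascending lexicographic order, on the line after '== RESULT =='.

Compute (S \ del) ∪ add:
  pre ⊆ S: {holding(g)} ⊆ S  — applicable
  S \ del = {on(b,c)}
  ∪ add   = {clear(g), handempty, on(b,c), ontable(g)}

== RESULT ==
["clear(g)", "handempty", "on(b,c)", "ontable(g)"]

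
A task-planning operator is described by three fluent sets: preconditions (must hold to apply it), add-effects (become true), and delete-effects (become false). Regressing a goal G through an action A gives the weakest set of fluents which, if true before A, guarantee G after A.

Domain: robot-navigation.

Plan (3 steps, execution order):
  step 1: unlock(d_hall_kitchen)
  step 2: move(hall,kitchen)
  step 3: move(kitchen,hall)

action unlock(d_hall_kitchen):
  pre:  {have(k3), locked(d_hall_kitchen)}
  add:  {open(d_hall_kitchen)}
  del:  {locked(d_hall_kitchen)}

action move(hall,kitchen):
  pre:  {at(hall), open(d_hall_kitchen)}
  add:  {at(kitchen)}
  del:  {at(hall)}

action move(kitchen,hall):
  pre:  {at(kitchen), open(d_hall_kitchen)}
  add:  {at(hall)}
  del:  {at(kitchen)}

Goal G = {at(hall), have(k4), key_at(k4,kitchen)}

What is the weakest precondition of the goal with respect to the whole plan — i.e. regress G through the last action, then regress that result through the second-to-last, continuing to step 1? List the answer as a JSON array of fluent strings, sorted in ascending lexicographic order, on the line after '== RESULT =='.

Work backward from the goal:
  through step 3 (move(kitchen,hall)): drop {at(hall)}, keep {have(k4), key_at(k4,kitchen)}, require {at(kitchen), open(d_hall_kitchen)}
    → {at(kitchen), have(k4), key_at(k4,kitchen), open(d_hall_kitchen)}
  through step 2 (move(hall,kitchen)): drop {at(kitchen)}, keep {have(k4), key_at(k4,kitchen), open(d_hall_kitchen)}, require {at(hall), open(d_hall_kitchen)}
    → {at(hall), have(k4), key_at(k4,kitchen), open(d_hall_kitchen)}
  through step 1 (unlock(d_hall_kitchen)): drop {open(d_hall_kitchen)}, keep {at(hall), have(k4), key_at(k4,kitchen)}, require {have(k3), locked(d_hall_kitchen)}
    → {at(hall), have(k3), have(k4), key_at(k4,kitchen), locked(d_hall_kitchen)}

== RESULT ==
["at(hall)", "have(k3)", "have(k4)", "key_at(k4,kitchen)", "locked(d_hall_kitchen)"]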